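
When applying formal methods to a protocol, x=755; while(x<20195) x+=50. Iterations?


Step 1: x goes from 755 toward 20195 by 50; the body runs while x<20195, so iterations = ceil((bound-start)/step)
Step 2: Distance=19440
Step 3: ceil(19440/50)=389

389


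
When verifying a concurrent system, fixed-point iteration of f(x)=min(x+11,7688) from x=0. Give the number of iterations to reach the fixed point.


Step 1: x=0, cap=7688, increment=11
Step 2: x grows by 11 each step until capped at 7688; fixed point is x=7688
Step 3: iterations = ceil(7688/11) = 699

699


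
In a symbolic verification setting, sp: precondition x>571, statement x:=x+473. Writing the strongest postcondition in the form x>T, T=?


Formula: sp(P, x:=E) = exists old_x. (x = E[old_x/x]) AND P[old_x/x] (old_x is the value of x before the assignment; eliminate old_x by solving x = E[old_x/x] for old_x)
Step 1: Precondition P: x>571, i.e. old_x > 571
Step 2: Assignment gives x = old_x + 473, so old_x = x - 473
Step 3: Substitute into P: x - 473 > 571
Step 4: Simplify: x > 571+473 = 1044

1044


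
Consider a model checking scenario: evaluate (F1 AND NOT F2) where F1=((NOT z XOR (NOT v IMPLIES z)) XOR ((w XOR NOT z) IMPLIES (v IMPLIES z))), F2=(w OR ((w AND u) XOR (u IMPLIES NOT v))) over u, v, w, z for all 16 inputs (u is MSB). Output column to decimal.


F1 = ((NOT z XOR (NOT v IMPLIES z)) XOR ((w XOR NOT z) IMPLIES (v IMPLIES z)))
F2 = (w OR ((w AND u) XOR (u IMPLIES NOT v)))
Counterexample to F1=>F2 is where F1=1 and F2=0.
Evaluate each row (bits = u,v,w,z, MSB first):
  row 0 [0000]: F1=0 F2=1 -> F1&~F2 -> 0
  row 1 [0001]: F1=0 F2=1 -> F1&~F2 -> 0
  row 2 [0010]: F1=0 F2=1 -> F1&~F2 -> 0
  row 3 [0011]: F1=0 F2=1 -> F1&~F2 -> 0
  row 4 [0100]: F1=0 F2=1 -> F1&~F2 -> 0
  row 5 [0101]: F1=0 F2=1 -> F1&~F2 -> 0
  row 6 [0110]: F1=1 F2=1 -> F1&~F2 -> 0
  row 7 [0111]: F1=0 F2=1 -> F1&~F2 -> 0
  row 8 [1000]: F1=0 F2=1 -> F1&~F2 -> 0
  row 9 [1001]: F1=0 F2=1 -> F1&~F2 -> 0
  row 10 [1010]: F1=0 F2=1 -> F1&~F2 -> 0
  row 11 [1011]: F1=0 F2=1 -> F1&~F2 -> 0
  row 12 [1100]: F1=0 F2=0 -> F1&~F2 -> 0
  row 13 [1101]: F1=0 F2=0 -> F1&~F2 -> 0
  row 14 [1110]: F1=1 F2=1 -> F1&~F2 -> 0
  row 15 [1111]: F1=0 F2=1 -> F1&~F2 -> 0
Full result column, 4 rows per line (u,v fixed per line; w,z runs 00..11 left to right):
  rows 0-3 [u,v=00]: 0000  = hex 0
  rows 4-7 [u,v=01]: 0000  = hex 0
  rows 8-11 [u,v=10]: 0000  = hex 0
  rows 12-15 [u,v=11]: 0000  = hex 0
Counterexample vector (row 0 .. row 15) = 0000000000000000
Output column grouped in 4s = 0000 0000 0000 0000 = 0x0000
Convert to decimal digit by digit (value = value*16 + digit):
  0 -> 0
  0*16 + 0 = 0
  0*16 + 0 = 0
  0*16 + 0 = 0
Decimal = 0

0


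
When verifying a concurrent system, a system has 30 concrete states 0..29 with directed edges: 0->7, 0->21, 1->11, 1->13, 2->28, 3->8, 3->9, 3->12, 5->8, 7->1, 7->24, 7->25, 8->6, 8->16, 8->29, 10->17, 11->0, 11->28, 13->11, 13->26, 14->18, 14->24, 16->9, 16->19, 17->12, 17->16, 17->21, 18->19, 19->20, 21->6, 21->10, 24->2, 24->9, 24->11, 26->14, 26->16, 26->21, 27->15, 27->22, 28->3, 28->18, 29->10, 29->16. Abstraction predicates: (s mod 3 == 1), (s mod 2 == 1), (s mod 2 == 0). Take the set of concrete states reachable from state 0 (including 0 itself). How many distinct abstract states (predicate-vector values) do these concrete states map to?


BFS from 0:
Concrete reachable: {0, 1, 2, 3, 6, 7, 8, 9, 10, 11, 12, 13, 14, 16, 17, 18, 19, 20, 21, 24, 25, 26, 28, 29}
Abstract via predicates (s mod 3 == 1), (s mod 2 == 1), (s mod 2 == 0):
  (0,0,1) <- {0, 2, 6, 8, 12, 14, 18, 20, 24, 26}
  (0,1,0) <- {3, 9, 11, 17, 21, 29}
  (1,0,1) <- {10, 16, 28}
  (1,1,0) <- {1, 7, 13, 19, 25}
Distinct abstract states = 4

4


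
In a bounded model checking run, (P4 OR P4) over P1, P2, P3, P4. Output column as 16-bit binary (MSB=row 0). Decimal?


Formula: (P4 OR P4) over P1, P2, P3, P4 (16 rows)
Evaluate each row (bits = P1,P2,P3,P4, MSB first):
  row 0 [0000]: (0 OR 0) -> 0
  row 1 [0001]: (1 OR 1) -> 1
  row 2 [0010]: (0 OR 0) -> 0
  row 3 [0011]: (1 OR 1) -> 1
  row 4 [0100]: (0 OR 0) -> 0
  row 5 [0101]: (1 OR 1) -> 1
  row 6 [0110]: (0 OR 0) -> 0
  row 7 [0111]: (1 OR 1) -> 1
  row 8 [1000]: (0 OR 0) -> 0
  row 9 [1001]: (1 OR 1) -> 1
  row 10 [1010]: (0 OR 0) -> 0
  row 11 [1011]: (1 OR 1) -> 1
  row 12 [1100]: (0 OR 0) -> 0
  row 13 [1101]: (1 OR 1) -> 1
  row 14 [1110]: (0 OR 0) -> 0
  row 15 [1111]: (1 OR 1) -> 1
Full result column, 4 rows per line (P1,P2 fixed per line; P3,P4 runs 00..11 left to right):
  rows 0-3 [P1,P2=00]: 0101  = hex 5
  rows 4-7 [P1,P2=01]: 0101  = hex 5
  rows 8-11 [P1,P2=10]: 0101  = hex 5
  rows 12-15 [P1,P2=11]: 0101  = hex 5
Output column (row 0 .. row 15) = 0101010101010101
Output column grouped in 4s = 0101 0101 0101 0101 = 0x5555
Convert to decimal digit by digit (value = value*16 + digit):
  5 -> 5
  5*16 + 5 = 85
  85*16 + 5 = 1365
  1365*16 + 5 = 21845
Decimal = 21845

21845


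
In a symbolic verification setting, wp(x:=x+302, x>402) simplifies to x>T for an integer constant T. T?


Formula: wp(x:=E, P) = P[E/x] (substitute E for x in postcondition)
Step 1: Postcondition: x>402
Step 2: Substitute x+302 for x: x+302>402
Step 3: Solve for x: x > 402-302 = 100

100


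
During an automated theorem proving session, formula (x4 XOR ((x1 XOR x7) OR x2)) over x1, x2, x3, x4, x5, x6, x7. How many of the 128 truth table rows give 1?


Formula: (x4 XOR ((x1 XOR x7) OR x2)) over 7 vars (128 rows)
Evaluate each row (x1, x2, x3, x4, x5, x6, x7 as bits, MSB first):
  row 0 [0000000]: (0 XOR ((0 XOR 0) OR 0)) -> 0
  row 1 [0000001]: (0 XOR ((0 XOR 1) OR 0)) -> 1
  row 2 [0000010]: (0 XOR ((0 XOR 0) OR 0)) -> 0
  row 3 [0000011]: (0 XOR ((0 XOR 1) OR 0)) -> 1
  row 4 [0000100]: (0 XOR ((0 XOR 0) OR 0)) -> 0
  (every remaining row is evaluated the same way; all 128 results are listed next)
Full result column, 8 rows per line (x1,x2,x3,x4 fixed per line; x5,x6,x7 runs 000..111 left to right):
  rows 0-7 [x1,x2,x3,x4=0000]: 01010101  (ones: 4)
  rows 8-15 [x1,x2,x3,x4=0001]: 10101010  (ones: 4)
  rows 16-23 [x1,x2,x3,x4=0010]: 01010101  (ones: 4)
  rows 24-31 [x1,x2,x3,x4=0011]: 10101010  (ones: 4)
  rows 32-39 [x1,x2,x3,x4=0100]: 11111111  (ones: 8)
  rows 40-47 [x1,x2,x3,x4=0101]: 00000000  (ones: 0)
  rows 48-55 [x1,x2,x3,x4=0110]: 11111111  (ones: 8)
  rows 56-63 [x1,x2,x3,x4=0111]: 00000000  (ones: 0)
  rows 64-71 [x1,x2,x3,x4=1000]: 10101010  (ones: 4)
  rows 72-79 [x1,x2,x3,x4=1001]: 01010101  (ones: 4)
  rows 80-87 [x1,x2,x3,x4=1010]: 10101010  (ones: 4)
  rows 88-95 [x1,x2,x3,x4=1011]: 01010101  (ones: 4)
  rows 96-103 [x1,x2,x3,x4=1100]: 11111111  (ones: 8)
  rows 104-111 [x1,x2,x3,x4=1101]: 00000000  (ones: 0)
  rows 112-119 [x1,x2,x3,x4=1110]: 11111111  (ones: 8)
  rows 120-127 [x1,x2,x3,x4=1111]: 00000000  (ones: 0)
Count of 1-rows = 4+4+4+4+8+0+8+0+4+4+4+4+8+0+8+0 = 64

64


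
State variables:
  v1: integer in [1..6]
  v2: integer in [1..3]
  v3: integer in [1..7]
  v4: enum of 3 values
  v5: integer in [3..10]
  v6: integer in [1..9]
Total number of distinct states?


State space = product of domain sizes of all variables.
Domain sizes:
  v1 (integer in [1..6]): 6
  v2 (integer in [1..3]): 3
  v3 (integer in [1..7]): 7
  v4 (enum of 3 values): 3
  v5 (integer in [3..10]): 8
  v6 (integer in [1..9]): 9
Product = 6 * 3 * 7 * 3 * 8 * 9 = 27216

27216


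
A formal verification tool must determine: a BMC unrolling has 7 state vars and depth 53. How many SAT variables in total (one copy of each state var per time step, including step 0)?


BMC unrolls to depth k, creating one copy of each state var for steps 0..k.
Step count = 53 + 1 = 54 (steps 0 through 53)
Vars per step = 7
Total = 7 * 54 = 378

378


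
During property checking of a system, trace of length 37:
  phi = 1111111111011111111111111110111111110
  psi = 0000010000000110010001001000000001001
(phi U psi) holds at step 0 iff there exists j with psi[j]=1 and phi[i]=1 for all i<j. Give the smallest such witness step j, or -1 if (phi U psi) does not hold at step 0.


(phi U psi) at 0: need smallest j with psi[j]=1 and phi[i]=1 for all i in [0,j).
Scan from step 0:
  step 0: phi=1, psi=0 -> continue
  step 1: phi=1, psi=0 -> continue
  step 2: phi=1, psi=0 -> continue
  step 3: phi=1, psi=0 -> continue
  step 5: psi=1 and phi held for [0,5) -> witness found
Witness step = 5

5


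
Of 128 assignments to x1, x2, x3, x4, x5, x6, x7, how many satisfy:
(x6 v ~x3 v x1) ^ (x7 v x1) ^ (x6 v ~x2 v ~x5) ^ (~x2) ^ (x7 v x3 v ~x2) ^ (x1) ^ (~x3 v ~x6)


CNF with 7 clauses over 7 vars (128 assignments).
An assignment satisfies CNF iff every clause has >=1 true literal.
Check each row (bits = x1,x2,x3,x4,x5,x6,x7; clause T/F shown):
  row 0 [0000000]: clauses=TFTTTFT -> 0
  row 1 [0000001]: clauses=TTTTTFT -> 0
  row 2 [0000010]: clauses=TFTTTFT -> 0
  row 3 [0000011]: clauses=TTTTTFT -> 0
  row 4 [0000100]: clauses=TFTTTFT -> 0
  (every remaining row is evaluated the same way; all 128 results are listed next)
Full result column, 8 rows per line (x1,x2,x3,x4 fixed per line; x5,x6,x7 runs 000..111 left to right):
  rows 0-7 [x1,x2,x3,x4=0000]: 00000000  (ones: 0)
  rows 8-15 [x1,x2,x3,x4=0001]: 00000000  (ones: 0)
  rows 16-23 [x1,x2,x3,x4=0010]: 00000000  (ones: 0)
  rows 24-31 [x1,x2,x3,x4=0011]: 00000000  (ones: 0)
  rows 32-39 [x1,x2,x3,x4=0100]: 00000000  (ones: 0)
  rows 40-47 [x1,x2,x3,x4=0101]: 00000000  (ones: 0)
  rows 48-55 [x1,x2,x3,x4=0110]: 00000000  (ones: 0)
  rows 56-63 [x1,x2,x3,x4=0111]: 00000000  (ones: 0)
  rows 64-71 [x1,x2,x3,x4=1000]: 11111111  (ones: 8)
  rows 72-79 [x1,x2,x3,x4=1001]: 11111111  (ones: 8)
  rows 80-87 [x1,x2,x3,x4=1010]: 11001100  (ones: 4)
  rows 88-95 [x1,x2,x3,x4=1011]: 11001100  (ones: 4)
  rows 96-103 [x1,x2,x3,x4=1100]: 00000000  (ones: 0)
  rows 104-111 [x1,x2,x3,x4=1101]: 00000000  (ones: 0)
  rows 112-119 [x1,x2,x3,x4=1110]: 00000000  (ones: 0)
  rows 120-127 [x1,x2,x3,x4=1111]: 00000000  (ones: 0)
Satisfying assignments = 0+0+0+0+0+0+0+0+8+8+4+4+0+0+0+0 = 24

24


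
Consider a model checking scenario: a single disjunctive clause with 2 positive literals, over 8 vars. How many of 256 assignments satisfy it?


Step 1: Total=2^8=256
Step 2: Unsat when all 2 false: 2^6=64
Step 3: Sat=256-64=192

192


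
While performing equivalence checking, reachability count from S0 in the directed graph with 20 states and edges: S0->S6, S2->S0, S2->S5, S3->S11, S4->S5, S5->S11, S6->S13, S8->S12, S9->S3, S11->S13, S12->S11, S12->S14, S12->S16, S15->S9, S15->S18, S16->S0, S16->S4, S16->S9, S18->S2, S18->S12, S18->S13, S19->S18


BFS from S0:
  layer 0: {S0}
  layer 1: {S6}
  layer 2: {S13}
Reachable set: {S0, S6, S13}
Count = 3

3


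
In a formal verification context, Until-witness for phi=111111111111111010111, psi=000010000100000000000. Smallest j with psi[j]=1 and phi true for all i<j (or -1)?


(phi U psi) at 0: need smallest j with psi[j]=1 and phi[i]=1 for all i in [0,j).
Scan from step 0:
  step 0: phi=1, psi=0 -> continue
  step 1: phi=1, psi=0 -> continue
  step 2: phi=1, psi=0 -> continue
  step 3: phi=1, psi=0 -> continue
  step 4: psi=1 and phi held for [0,4) -> witness found
Witness step = 4

4


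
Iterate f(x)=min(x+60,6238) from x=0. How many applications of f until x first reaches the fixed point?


Step 1: x=0, cap=6238, increment=60
Step 2: x grows by 60 each step until capped at 6238; fixed point is x=6238
Step 3: iterations = ceil(6238/60) = 104

104


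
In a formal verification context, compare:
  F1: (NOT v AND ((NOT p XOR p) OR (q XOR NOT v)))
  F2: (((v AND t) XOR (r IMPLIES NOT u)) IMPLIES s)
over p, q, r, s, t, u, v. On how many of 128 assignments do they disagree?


F1 = (NOT v AND ((NOT p XOR p) OR (q XOR NOT v)))
F2 = (((v AND t) XOR (r IMPLIES NOT u)) IMPLIES s)
Evaluate both on each of 128 rows (bits = p,q,r,s,t,u,v):
  row 0 [0000000]: F1=1 F2=0 (differ) -> 1
  row 1 [0000001]: F1=0 F2=0 -> 0
  row 2 [0000010]: F1=1 F2=0 (differ) -> 1
  row 3 [0000011]: F1=0 F2=0 -> 0
  row 4 [0000100]: F1=1 F2=0 (differ) -> 1
  (every remaining row is evaluated the same way; all 128 results are listed next)
Full result column, 8 rows per line (p,q,r,s fixed per line; t,u,v runs 000..111 left to right):
  rows 0-7 [p,q,r,s=0000]: 10101111  (ones: 6)
  rows 8-15 [p,q,r,s=0001]: 01010101  (ones: 4)
  rows 16-23 [p,q,r,s=0010]: 10011100  (ones: 4)
  rows 24-31 [p,q,r,s=0011]: 01010101  (ones: 4)
  rows 32-39 [p,q,r,s=0100]: 10101111  (ones: 6)
  rows 40-47 [p,q,r,s=0101]: 01010101  (ones: 4)
  rows 48-55 [p,q,r,s=0110]: 10011100  (ones: 4)
  rows 56-63 [p,q,r,s=0111]: 01010101  (ones: 4)
  rows 64-71 [p,q,r,s=1000]: 10101111  (ones: 6)
  rows 72-79 [p,q,r,s=1001]: 01010101  (ones: 4)
  rows 80-87 [p,q,r,s=1010]: 10011100  (ones: 4)
  rows 88-95 [p,q,r,s=1011]: 01010101  (ones: 4)
  rows 96-103 [p,q,r,s=1100]: 10101111  (ones: 6)
  rows 104-111 [p,q,r,s=1101]: 01010101  (ones: 4)
  rows 112-119 [p,q,r,s=1110]: 10011100  (ones: 4)
  rows 120-127 [p,q,r,s=1111]: 01010101  (ones: 4)
Disagreements = 6+4+4+4+6+4+4+4+6+4+4+4+6+4+4+4 = 72

72


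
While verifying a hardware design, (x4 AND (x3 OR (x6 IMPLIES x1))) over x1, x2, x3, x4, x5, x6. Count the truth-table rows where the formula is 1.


Formula: (x4 AND (x3 OR (x6 IMPLIES x1))) over 6 vars (64 rows)
Evaluate each row (x1, x2, x3, x4, x5, x6 as bits, MSB first):
  row 0 [000000]: (0 AND (0 OR (0 IMPLIES 0))) -> 0
  row 1 [000001]: (0 AND (0 OR (1 IMPLIES 0))) -> 0
  row 2 [000010]: (0 AND (0 OR (0 IMPLIES 0))) -> 0
  row 3 [000011]: (0 AND (0 OR (1 IMPLIES 0))) -> 0
  row 4 [000100]: (1 AND (0 OR (0 IMPLIES 0))) -> 1
  (every remaining row is evaluated the same way; all 64 results are listed next)
Full result column, 8 rows per line (x1,x2,x3 fixed per line; x4,x5,x6 runs 000..111 left to right):
  rows 0-7 [x1,x2,x3=000]: 00001010  (ones: 2)
  rows 8-15 [x1,x2,x3=001]: 00001111  (ones: 4)
  rows 16-23 [x1,x2,x3=010]: 00001010  (ones: 2)
  rows 24-31 [x1,x2,x3=011]: 00001111  (ones: 4)
  rows 32-39 [x1,x2,x3=100]: 00001111  (ones: 4)
  rows 40-47 [x1,x2,x3=101]: 00001111  (ones: 4)
  rows 48-55 [x1,x2,x3=110]: 00001111  (ones: 4)
  rows 56-63 [x1,x2,x3=111]: 00001111  (ones: 4)
Count of 1-rows = 2+4+2+4+4+4+4+4 = 28

28


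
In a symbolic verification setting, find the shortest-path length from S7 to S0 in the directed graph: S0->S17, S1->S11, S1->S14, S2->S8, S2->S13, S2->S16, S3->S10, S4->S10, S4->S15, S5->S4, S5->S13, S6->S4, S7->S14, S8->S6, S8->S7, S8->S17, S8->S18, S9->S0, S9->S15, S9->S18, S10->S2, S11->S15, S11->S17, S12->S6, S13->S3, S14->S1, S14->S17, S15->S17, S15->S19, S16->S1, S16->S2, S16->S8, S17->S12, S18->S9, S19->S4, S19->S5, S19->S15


BFS layer-by-layer from S7:
  dist 0: {S7}
  dist 1: {S14}
  dist 2: {S1, S17}
  dist 3: {S11, S12}
  dist 4: {S6, S15}
  dist 5: {S4, S19}
  dist 6: {S5, S10}
  dist 7: {S2, S13}
  dist 8: {S3, S8, S16}
  dist 9: {S18}
  dist 10: {S9}
  dist 11: {S0}
  -> S0 reached at distance 11
Shortest path length = 11

11


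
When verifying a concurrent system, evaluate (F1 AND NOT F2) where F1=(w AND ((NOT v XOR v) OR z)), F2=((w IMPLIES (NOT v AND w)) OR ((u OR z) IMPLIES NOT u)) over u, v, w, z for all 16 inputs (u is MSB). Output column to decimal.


F1 = (w AND ((NOT v XOR v) OR z))
F2 = ((w IMPLIES (NOT v AND w)) OR ((u OR z) IMPLIES NOT u))
Counterexample to F1=>F2 is where F1=1 and F2=0.
Evaluate each row (bits = u,v,w,z, MSB first):
  row 0 [0000]: F1=0 F2=1 -> F1&~F2 -> 0
  row 1 [0001]: F1=0 F2=1 -> F1&~F2 -> 0
  row 2 [0010]: F1=1 F2=1 -> F1&~F2 -> 0
  row 3 [0011]: F1=1 F2=1 -> F1&~F2 -> 0
  row 4 [0100]: F1=0 F2=1 -> F1&~F2 -> 0
  row 5 [0101]: F1=0 F2=1 -> F1&~F2 -> 0
  row 6 [0110]: F1=1 F2=1 -> F1&~F2 -> 0
  row 7 [0111]: F1=1 F2=1 -> F1&~F2 -> 0
  row 8 [1000]: F1=0 F2=1 -> F1&~F2 -> 0
  row 9 [1001]: F1=0 F2=1 -> F1&~F2 -> 0
  row 10 [1010]: F1=1 F2=1 -> F1&~F2 -> 0
  row 11 [1011]: F1=1 F2=1 -> F1&~F2 -> 0
  row 12 [1100]: F1=0 F2=1 -> F1&~F2 -> 0
  row 13 [1101]: F1=0 F2=1 -> F1&~F2 -> 0
  row 14 [1110]: F1=1 F2=0 -> F1&~F2 -> 1
  row 15 [1111]: F1=1 F2=0 -> F1&~F2 -> 1
Full result column, 4 rows per line (u,v fixed per line; w,z runs 00..11 left to right):
  rows 0-3 [u,v=00]: 0000  = hex 0
  rows 4-7 [u,v=01]: 0000  = hex 0
  rows 8-11 [u,v=10]: 0000  = hex 0
  rows 12-15 [u,v=11]: 0011  = hex 3
Counterexample vector (row 0 .. row 15) = 0000000000000011
Output column grouped in 4s = 0000 0000 0000 0011 = 0x0003
Convert to decimal digit by digit (value = value*16 + digit):
  0 -> 0
  0*16 + 0 = 0
  0*16 + 0 = 0
  0*16 + 3 = 3
Decimal = 3

3


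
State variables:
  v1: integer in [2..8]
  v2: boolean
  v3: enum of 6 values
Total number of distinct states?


State space = product of domain sizes of all variables.
Domain sizes:
  v1 (integer in [2..8]): 7
  v2 (boolean): 2
  v3 (enum of 6 values): 6
Product = 7 * 2 * 6 = 84

84


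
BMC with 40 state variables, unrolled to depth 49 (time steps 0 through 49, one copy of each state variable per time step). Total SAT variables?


BMC unrolls to depth k, creating one copy of each state var for steps 0..k.
Step count = 49 + 1 = 50 (steps 0 through 49)
Vars per step = 40
Total = 40 * 50 = 2000

2000


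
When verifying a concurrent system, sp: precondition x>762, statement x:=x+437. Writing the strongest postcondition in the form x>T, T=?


Formula: sp(P, x:=E) = exists old_x. (x = E[old_x/x]) AND P[old_x/x] (old_x is the value of x before the assignment; eliminate old_x by solving x = E[old_x/x] for old_x)
Step 1: Precondition P: x>762, i.e. old_x > 762
Step 2: Assignment gives x = old_x + 437, so old_x = x - 437
Step 3: Substitute into P: x - 437 > 762
Step 4: Simplify: x > 762+437 = 1199

1199


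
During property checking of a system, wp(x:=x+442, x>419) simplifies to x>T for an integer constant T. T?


Formula: wp(x:=E, P) = P[E/x] (substitute E for x in postcondition)
Step 1: Postcondition: x>419
Step 2: Substitute x+442 for x: x+442>419
Step 3: Solve for x: x > 419-442 = -23

-23


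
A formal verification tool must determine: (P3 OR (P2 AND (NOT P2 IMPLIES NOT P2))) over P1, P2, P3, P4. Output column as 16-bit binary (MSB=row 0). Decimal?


Formula: (P3 OR (P2 AND (NOT P2 IMPLIES NOT P2))) over P1, P2, P3, P4 (16 rows)
Evaluate each row (bits = P1,P2,P3,P4, MSB first):
  row 0 [0000]: (0 OR (0 AND (NOT 0 IMPLIES NOT 0))) -> 0
  row 1 [0001]: (0 OR (0 AND (NOT 0 IMPLIES NOT 0))) -> 0
  row 2 [0010]: (1 OR (0 AND (NOT 0 IMPLIES NOT 0))) -> 1
  row 3 [0011]: (1 OR (0 AND (NOT 0 IMPLIES NOT 0))) -> 1
  row 4 [0100]: (0 OR (1 AND (NOT 1 IMPLIES NOT 1))) -> 1
  row 5 [0101]: (0 OR (1 AND (NOT 1 IMPLIES NOT 1))) -> 1
  row 6 [0110]: (1 OR (1 AND (NOT 1 IMPLIES NOT 1))) -> 1
  row 7 [0111]: (1 OR (1 AND (NOT 1 IMPLIES NOT 1))) -> 1
  row 8 [1000]: (0 OR (0 AND (NOT 0 IMPLIES NOT 0))) -> 0
  row 9 [1001]: (0 OR (0 AND (NOT 0 IMPLIES NOT 0))) -> 0
  row 10 [1010]: (1 OR (0 AND (NOT 0 IMPLIES NOT 0))) -> 1
  row 11 [1011]: (1 OR (0 AND (NOT 0 IMPLIES NOT 0))) -> 1
  row 12 [1100]: (0 OR (1 AND (NOT 1 IMPLIES NOT 1))) -> 1
  row 13 [1101]: (0 OR (1 AND (NOT 1 IMPLIES NOT 1))) -> 1
  row 14 [1110]: (1 OR (1 AND (NOT 1 IMPLIES NOT 1))) -> 1
  row 15 [1111]: (1 OR (1 AND (NOT 1 IMPLIES NOT 1))) -> 1
Full result column, 4 rows per line (P1,P2 fixed per line; P3,P4 runs 00..11 left to right):
  rows 0-3 [P1,P2=00]: 0011  = hex 3
  rows 4-7 [P1,P2=01]: 1111  = hex F
  rows 8-11 [P1,P2=10]: 0011  = hex 3
  rows 12-15 [P1,P2=11]: 1111  = hex F
Output column (row 0 .. row 15) = 0011111100111111
Output column grouped in 4s = 0011 1111 0011 1111 = 0x3F3F
Convert to decimal digit by digit (value = value*16 + digit):
  3 -> 3
  3*16 + 15 (F) = 63
  63*16 + 3 = 1011
  1011*16 + 15 (F) = 16191
Decimal = 16191

16191


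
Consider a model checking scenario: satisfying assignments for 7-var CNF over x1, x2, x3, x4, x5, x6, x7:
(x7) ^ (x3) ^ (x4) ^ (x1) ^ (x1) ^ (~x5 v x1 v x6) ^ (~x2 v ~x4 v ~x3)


CNF with 7 clauses over 7 vars (128 assignments).
An assignment satisfies CNF iff every clause has >=1 true literal.
Check each row (bits = x1,x2,x3,x4,x5,x6,x7; clause T/F shown):
  row 0 [0000000]: clauses=FFFFFTT -> 0
  row 1 [0000001]: clauses=TFFFFTT -> 0
  row 2 [0000010]: clauses=FFFFFTT -> 0
  row 3 [0000011]: clauses=TFFFFTT -> 0
  row 4 [0000100]: clauses=FFFFFFT -> 0
  (every remaining row is evaluated the same way; all 128 results are listed next)
Full result column, 8 rows per line (x1,x2,x3,x4 fixed per line; x5,x6,x7 runs 000..111 left to right):
  rows 0-7 [x1,x2,x3,x4=0000]: 00000000  (ones: 0)
  rows 8-15 [x1,x2,x3,x4=0001]: 00000000  (ones: 0)
  rows 16-23 [x1,x2,x3,x4=0010]: 00000000  (ones: 0)
  rows 24-31 [x1,x2,x3,x4=0011]: 00000000  (ones: 0)
  rows 32-39 [x1,x2,x3,x4=0100]: 00000000  (ones: 0)
  rows 40-47 [x1,x2,x3,x4=0101]: 00000000  (ones: 0)
  rows 48-55 [x1,x2,x3,x4=0110]: 00000000  (ones: 0)
  rows 56-63 [x1,x2,x3,x4=0111]: 00000000  (ones: 0)
  rows 64-71 [x1,x2,x3,x4=1000]: 00000000  (ones: 0)
  rows 72-79 [x1,x2,x3,x4=1001]: 00000000  (ones: 0)
  rows 80-87 [x1,x2,x3,x4=1010]: 00000000  (ones: 0)
  rows 88-95 [x1,x2,x3,x4=1011]: 01010101  (ones: 4)
  rows 96-103 [x1,x2,x3,x4=1100]: 00000000  (ones: 0)
  rows 104-111 [x1,x2,x3,x4=1101]: 00000000  (ones: 0)
  rows 112-119 [x1,x2,x3,x4=1110]: 00000000  (ones: 0)
  rows 120-127 [x1,x2,x3,x4=1111]: 00000000  (ones: 0)
Satisfying assignments = 0+0+0+0+0+0+0+0+0+0+0+4+0+0+0+0 = 4

4


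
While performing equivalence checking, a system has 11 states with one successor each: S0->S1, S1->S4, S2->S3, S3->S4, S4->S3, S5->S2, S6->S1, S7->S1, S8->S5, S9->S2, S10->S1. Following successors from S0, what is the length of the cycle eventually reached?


Trace from S0 until a state repeats:
  S0 -> S1 -> S4 -> S3 -> S4
S4 first seen at step 2, revisited at step 4.
Cycle length = 4 - 2 = 2

2


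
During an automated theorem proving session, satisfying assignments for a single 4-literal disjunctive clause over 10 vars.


Step 1: Total=2^10=1024
Step 2: Unsat when all 4 false: 2^6=64
Step 3: Sat=1024-64=960

960


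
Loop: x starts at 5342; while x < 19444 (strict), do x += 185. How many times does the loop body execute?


Step 1: x goes from 5342 toward 19444 by 185; the body runs while x<19444, so iterations = ceil((bound-start)/step)
Step 2: Distance=14102
Step 3: ceil(14102/185)=77

77


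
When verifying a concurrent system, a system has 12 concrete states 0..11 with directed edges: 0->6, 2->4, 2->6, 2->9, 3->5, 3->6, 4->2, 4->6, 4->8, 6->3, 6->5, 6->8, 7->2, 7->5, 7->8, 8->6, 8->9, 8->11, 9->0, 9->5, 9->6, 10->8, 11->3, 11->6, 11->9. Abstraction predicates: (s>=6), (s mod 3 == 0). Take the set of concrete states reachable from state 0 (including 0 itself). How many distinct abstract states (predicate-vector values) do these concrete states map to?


BFS from 0:
Concrete reachable: {0, 3, 5, 6, 8, 9, 11}
Abstract via predicates (s>=6), (s mod 3 == 0):
  (0,0) <- {5}
  (0,1) <- {0, 3}
  (1,0) <- {8, 11}
  (1,1) <- {6, 9}
Distinct abstract states = 4

4


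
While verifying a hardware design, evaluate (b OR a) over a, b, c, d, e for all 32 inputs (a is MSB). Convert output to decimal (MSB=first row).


Formula: (b OR a) over a, b, c, d, e (32 rows)
Evaluate each row (bits = a,b,c,d,e, MSB first):
  row 0 [00000]: (0 OR 0) -> 0
  row 1 [00001]: (0 OR 0) -> 0
  row 2 [00010]: (0 OR 0) -> 0
  row 3 [00011]: (0 OR 0) -> 0
  row 4 [00100]: (0 OR 0) -> 0
  row 5 [00101]: (0 OR 0) -> 0
  row 6 [00110]: (0 OR 0) -> 0
  row 7 [00111]: (0 OR 0) -> 0
  row 8 [01000]: (1 OR 0) -> 1
  row 9 [01001]: (1 OR 0) -> 1
  row 10 [01010]: (1 OR 0) -> 1
  row 11 [01011]: (1 OR 0) -> 1
  row 12 [01100]: (1 OR 0) -> 1
  row 13 [01101]: (1 OR 0) -> 1
  row 14 [01110]: (1 OR 0) -> 1
  row 15 [01111]: (1 OR 0) -> 1
  row 16 [10000]: (0 OR 1) -> 1
  row 17 [10001]: (0 OR 1) -> 1
  row 18 [10010]: (0 OR 1) -> 1
  row 19 [10011]: (0 OR 1) -> 1
  row 20 [10100]: (0 OR 1) -> 1
  row 21 [10101]: (0 OR 1) -> 1
  row 22 [10110]: (0 OR 1) -> 1
  row 23 [10111]: (0 OR 1) -> 1
  row 24 [11000]: (1 OR 1) -> 1
  row 25 [11001]: (1 OR 1) -> 1
  row 26 [11010]: (1 OR 1) -> 1
  row 27 [11011]: (1 OR 1) -> 1
  row 28 [11100]: (1 OR 1) -> 1
  row 29 [11101]: (1 OR 1) -> 1
  row 30 [11110]: (1 OR 1) -> 1
  row 31 [11111]: (1 OR 1) -> 1
Full result column, 4 rows per line (a,b,c fixed per line; d,e runs 00..11 left to right):
  rows 0-3 [a,b,c=000]: 0000  = hex 0
  rows 4-7 [a,b,c=001]: 0000  = hex 0
  rows 8-11 [a,b,c=010]: 1111  = hex F
  rows 12-15 [a,b,c=011]: 1111  = hex F
  rows 16-19 [a,b,c=100]: 1111  = hex F
  rows 20-23 [a,b,c=101]: 1111  = hex F
  rows 24-27 [a,b,c=110]: 1111  = hex F
  rows 28-31 [a,b,c=111]: 1111  = hex F
Output column (row 0 .. row 31) = 00000000111111111111111111111111
Output column grouped in 4s = 0000 0000 1111 1111 1111 1111 1111 1111 = 0x00FFFFFF
Convert to decimal digit by digit (value = value*16 + digit):
  0 -> 0
  0*16 + 0 = 0
  0*16 + 15 (F) = 15
  15*16 + 15 (F) = 255
  255*16 + 15 (F) = 4095
  4095*16 + 15 (F) = 65535
  65535*16 + 15 (F) = 1048575
  1048575*16 + 15 (F) = 16777215
Decimal = 16777215

16777215


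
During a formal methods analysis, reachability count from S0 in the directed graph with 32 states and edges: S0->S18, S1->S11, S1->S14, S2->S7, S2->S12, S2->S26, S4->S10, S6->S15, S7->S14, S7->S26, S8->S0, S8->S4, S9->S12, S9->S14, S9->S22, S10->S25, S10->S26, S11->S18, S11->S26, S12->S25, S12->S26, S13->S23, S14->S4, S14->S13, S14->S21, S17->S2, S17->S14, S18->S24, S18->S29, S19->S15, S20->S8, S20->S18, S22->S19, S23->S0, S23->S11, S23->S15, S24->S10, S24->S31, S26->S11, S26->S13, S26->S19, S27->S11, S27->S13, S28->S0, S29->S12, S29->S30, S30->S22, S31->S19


BFS from S0:
  layer 0: {S0}
  layer 1: {S18}
  layer 2: {S24, S29}
  layer 3: {S10, S12, S30, S31}
  layer 4: {S19, S22, S25, S26}
  layer 5: {S11, S13, S15}
  layer 6: {S23}
Reachable set: {S0, S10, S11, S12, S13, S15, S18, S19, S22, S23, S24, S25, S26, S29, S30, S31}
Count = 16

16


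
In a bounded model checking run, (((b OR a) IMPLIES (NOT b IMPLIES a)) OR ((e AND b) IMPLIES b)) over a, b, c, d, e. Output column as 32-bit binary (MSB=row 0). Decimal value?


Formula: (((b OR a) IMPLIES (NOT b IMPLIES a)) OR ((e AND b) IMPLIES b)) over a, b, c, d, e (32 rows)
Evaluate each row (bits = a,b,c,d,e, MSB first):
  row 0 [00000]: (((0 OR 0) IMPLIES (NOT 0 IMPLIES 0)) OR ((0 AND 0) IMPLIES 0)) -> 1
  row 1 [00001]: (((0 OR 0) IMPLIES (NOT 0 IMPLIES 0)) OR ((1 AND 0) IMPLIES 0)) -> 1
  row 2 [00010]: (((0 OR 0) IMPLIES (NOT 0 IMPLIES 0)) OR ((0 AND 0) IMPLIES 0)) -> 1
  row 3 [00011]: (((0 OR 0) IMPLIES (NOT 0 IMPLIES 0)) OR ((1 AND 0) IMPLIES 0)) -> 1
  row 4 [00100]: (((0 OR 0) IMPLIES (NOT 0 IMPLIES 0)) OR ((0 AND 0) IMPLIES 0)) -> 1
  row 5 [00101]: (((0 OR 0) IMPLIES (NOT 0 IMPLIES 0)) OR ((1 AND 0) IMPLIES 0)) -> 1
  row 6 [00110]: (((0 OR 0) IMPLIES (NOT 0 IMPLIES 0)) OR ((0 AND 0) IMPLIES 0)) -> 1
  row 7 [00111]: (((0 OR 0) IMPLIES (NOT 0 IMPLIES 0)) OR ((1 AND 0) IMPLIES 0)) -> 1
  row 8 [01000]: (((1 OR 0) IMPLIES (NOT 1 IMPLIES 0)) OR ((0 AND 1) IMPLIES 1)) -> 1
  row 9 [01001]: (((1 OR 0) IMPLIES (NOT 1 IMPLIES 0)) OR ((1 AND 1) IMPLIES 1)) -> 1
  row 10 [01010]: (((1 OR 0) IMPLIES (NOT 1 IMPLIES 0)) OR ((0 AND 1) IMPLIES 1)) -> 1
  row 11 [01011]: (((1 OR 0) IMPLIES (NOT 1 IMPLIES 0)) OR ((1 AND 1) IMPLIES 1)) -> 1
  row 12 [01100]: (((1 OR 0) IMPLIES (NOT 1 IMPLIES 0)) OR ((0 AND 1) IMPLIES 1)) -> 1
  row 13 [01101]: (((1 OR 0) IMPLIES (NOT 1 IMPLIES 0)) OR ((1 AND 1) IMPLIES 1)) -> 1
  row 14 [01110]: (((1 OR 0) IMPLIES (NOT 1 IMPLIES 0)) OR ((0 AND 1) IMPLIES 1)) -> 1
  row 15 [01111]: (((1 OR 0) IMPLIES (NOT 1 IMPLIES 0)) OR ((1 AND 1) IMPLIES 1)) -> 1
  row 16 [10000]: (((0 OR 1) IMPLIES (NOT 0 IMPLIES 1)) OR ((0 AND 0) IMPLIES 0)) -> 1
  row 17 [10001]: (((0 OR 1) IMPLIES (NOT 0 IMPLIES 1)) OR ((1 AND 0) IMPLIES 0)) -> 1
  row 18 [10010]: (((0 OR 1) IMPLIES (NOT 0 IMPLIES 1)) OR ((0 AND 0) IMPLIES 0)) -> 1
  row 19 [10011]: (((0 OR 1) IMPLIES (NOT 0 IMPLIES 1)) OR ((1 AND 0) IMPLIES 0)) -> 1
  row 20 [10100]: (((0 OR 1) IMPLIES (NOT 0 IMPLIES 1)) OR ((0 AND 0) IMPLIES 0)) -> 1
  row 21 [10101]: (((0 OR 1) IMPLIES (NOT 0 IMPLIES 1)) OR ((1 AND 0) IMPLIES 0)) -> 1
  row 22 [10110]: (((0 OR 1) IMPLIES (NOT 0 IMPLIES 1)) OR ((0 AND 0) IMPLIES 0)) -> 1
  row 23 [10111]: (((0 OR 1) IMPLIES (NOT 0 IMPLIES 1)) OR ((1 AND 0) IMPLIES 0)) -> 1
  row 24 [11000]: (((1 OR 1) IMPLIES (NOT 1 IMPLIES 1)) OR ((0 AND 1) IMPLIES 1)) -> 1
  row 25 [11001]: (((1 OR 1) IMPLIES (NOT 1 IMPLIES 1)) OR ((1 AND 1) IMPLIES 1)) -> 1
  row 26 [11010]: (((1 OR 1) IMPLIES (NOT 1 IMPLIES 1)) OR ((0 AND 1) IMPLIES 1)) -> 1
  row 27 [11011]: (((1 OR 1) IMPLIES (NOT 1 IMPLIES 1)) OR ((1 AND 1) IMPLIES 1)) -> 1
  row 28 [11100]: (((1 OR 1) IMPLIES (NOT 1 IMPLIES 1)) OR ((0 AND 1) IMPLIES 1)) -> 1
  row 29 [11101]: (((1 OR 1) IMPLIES (NOT 1 IMPLIES 1)) OR ((1 AND 1) IMPLIES 1)) -> 1
  row 30 [11110]: (((1 OR 1) IMPLIES (NOT 1 IMPLIES 1)) OR ((0 AND 1) IMPLIES 1)) -> 1
  row 31 [11111]: (((1 OR 1) IMPLIES (NOT 1 IMPLIES 1)) OR ((1 AND 1) IMPLIES 1)) -> 1
Full result column, 4 rows per line (a,b,c fixed per line; d,e runs 00..11 left to right):
  rows 0-3 [a,b,c=000]: 1111  = hex F
  rows 4-7 [a,b,c=001]: 1111  = hex F
  rows 8-11 [a,b,c=010]: 1111  = hex F
  rows 12-15 [a,b,c=011]: 1111  = hex F
  rows 16-19 [a,b,c=100]: 1111  = hex F
  rows 20-23 [a,b,c=101]: 1111  = hex F
  rows 24-27 [a,b,c=110]: 1111  = hex F
  rows 28-31 [a,b,c=111]: 1111  = hex F
Output column (row 0 .. row 31) = 11111111111111111111111111111111
Output column grouped in 4s = 1111 1111 1111 1111 1111 1111 1111 1111 = 0xFFFFFFFF
Convert to decimal digit by digit (value = value*16 + digit):
  F -> 15
  15*16 + 15 (F) = 255
  255*16 + 15 (F) = 4095
  4095*16 + 15 (F) = 65535
  65535*16 + 15 (F) = 1048575
  1048575*16 + 15 (F) = 16777215
  16777215*16 + 15 (F) = 268435455
  268435455*16 + 15 (F) = 4294967295
Decimal = 4294967295

4294967295


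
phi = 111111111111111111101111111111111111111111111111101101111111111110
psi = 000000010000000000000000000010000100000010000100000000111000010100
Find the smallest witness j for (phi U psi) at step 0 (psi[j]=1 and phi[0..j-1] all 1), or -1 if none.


(phi U psi) at 0: need smallest j with psi[j]=1 and phi[i]=1 for all i in [0,j).
Scan from step 0:
  step 0: phi=1, psi=0 -> continue
  step 1: phi=1, psi=0 -> continue
  step 2: phi=1, psi=0 -> continue
  step 3: phi=1, psi=0 -> continue
  step 7: psi=1 and phi held for [0,7) -> witness found
Witness step = 7

7


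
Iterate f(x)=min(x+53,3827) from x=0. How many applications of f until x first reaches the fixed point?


Step 1: x=0, cap=3827, increment=53
Step 2: x grows by 53 each step until capped at 3827; fixed point is x=3827
Step 3: iterations = ceil(3827/53) = 73

73


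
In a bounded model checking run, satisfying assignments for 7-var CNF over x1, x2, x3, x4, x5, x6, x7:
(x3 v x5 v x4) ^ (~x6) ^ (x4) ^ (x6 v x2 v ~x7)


CNF with 4 clauses over 7 vars (128 assignments).
An assignment satisfies CNF iff every clause has >=1 true literal.
Check each row (bits = x1,x2,x3,x4,x5,x6,x7; clause T/F shown):
  row 0 [0000000]: clauses=FTFT -> 0
  row 1 [0000001]: clauses=FTFF -> 0
  row 2 [0000010]: clauses=FFFT -> 0
  row 3 [0000011]: clauses=FFFT -> 0
  row 4 [0000100]: clauses=TTFT -> 0
  (every remaining row is evaluated the same way; all 128 results are listed next)
Full result column, 8 rows per line (x1,x2,x3,x4 fixed per line; x5,x6,x7 runs 000..111 left to right):
  rows 0-7 [x1,x2,x3,x4=0000]: 00000000  (ones: 0)
  rows 8-15 [x1,x2,x3,x4=0001]: 10001000  (ones: 2)
  rows 16-23 [x1,x2,x3,x4=0010]: 00000000  (ones: 0)
  rows 24-31 [x1,x2,x3,x4=0011]: 10001000  (ones: 2)
  rows 32-39 [x1,x2,x3,x4=0100]: 00000000  (ones: 0)
  rows 40-47 [x1,x2,x3,x4=0101]: 11001100  (ones: 4)
  rows 48-55 [x1,x2,x3,x4=0110]: 00000000  (ones: 0)
  rows 56-63 [x1,x2,x3,x4=0111]: 11001100  (ones: 4)
  rows 64-71 [x1,x2,x3,x4=1000]: 00000000  (ones: 0)
  rows 72-79 [x1,x2,x3,x4=1001]: 10001000  (ones: 2)
  rows 80-87 [x1,x2,x3,x4=1010]: 00000000  (ones: 0)
  rows 88-95 [x1,x2,x3,x4=1011]: 10001000  (ones: 2)
  rows 96-103 [x1,x2,x3,x4=1100]: 00000000  (ones: 0)
  rows 104-111 [x1,x2,x3,x4=1101]: 11001100  (ones: 4)
  rows 112-119 [x1,x2,x3,x4=1110]: 00000000  (ones: 0)
  rows 120-127 [x1,x2,x3,x4=1111]: 11001100  (ones: 4)
Satisfying assignments = 0+2+0+2+0+4+0+4+0+2+0+2+0+4+0+4 = 24

24


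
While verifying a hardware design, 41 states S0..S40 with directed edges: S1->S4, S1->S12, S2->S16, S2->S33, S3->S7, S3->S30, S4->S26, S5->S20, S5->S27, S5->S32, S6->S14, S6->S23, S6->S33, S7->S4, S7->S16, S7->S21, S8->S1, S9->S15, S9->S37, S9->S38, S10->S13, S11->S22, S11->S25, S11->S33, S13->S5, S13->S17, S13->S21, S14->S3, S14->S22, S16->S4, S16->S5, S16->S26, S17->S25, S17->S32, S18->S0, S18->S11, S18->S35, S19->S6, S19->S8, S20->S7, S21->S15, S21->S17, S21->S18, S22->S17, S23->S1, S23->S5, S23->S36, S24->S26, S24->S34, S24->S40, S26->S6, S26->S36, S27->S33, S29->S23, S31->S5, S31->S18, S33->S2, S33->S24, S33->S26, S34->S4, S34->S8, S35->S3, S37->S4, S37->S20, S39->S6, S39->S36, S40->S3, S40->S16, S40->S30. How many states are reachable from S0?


BFS from S0:
  layer 0: {S0}
Reachable set: {S0}
Count = 1

1


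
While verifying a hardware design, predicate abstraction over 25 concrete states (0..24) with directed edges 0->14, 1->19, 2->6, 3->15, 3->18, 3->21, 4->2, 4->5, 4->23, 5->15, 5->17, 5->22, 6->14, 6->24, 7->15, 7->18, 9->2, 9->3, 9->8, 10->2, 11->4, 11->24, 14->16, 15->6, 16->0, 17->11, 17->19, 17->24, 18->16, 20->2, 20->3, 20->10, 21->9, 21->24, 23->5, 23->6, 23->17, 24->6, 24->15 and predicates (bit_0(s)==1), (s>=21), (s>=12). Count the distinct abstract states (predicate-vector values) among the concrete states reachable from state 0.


BFS from 0:
Concrete reachable: {0, 14, 16}
Abstract via predicates (bit_0(s)==1), (s>=21), (s>=12):
  (0,0,0) <- {0}
  (0,0,1) <- {14, 16}
Distinct abstract states = 2

2


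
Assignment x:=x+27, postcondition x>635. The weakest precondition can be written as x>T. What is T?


Formula: wp(x:=E, P) = P[E/x] (substitute E for x in postcondition)
Step 1: Postcondition: x>635
Step 2: Substitute x+27 for x: x+27>635
Step 3: Solve for x: x > 635-27 = 608

608


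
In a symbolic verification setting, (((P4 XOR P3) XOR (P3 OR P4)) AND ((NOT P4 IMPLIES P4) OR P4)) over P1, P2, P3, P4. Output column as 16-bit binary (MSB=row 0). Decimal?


Formula: (((P4 XOR P3) XOR (P3 OR P4)) AND ((NOT P4 IMPLIES P4) OR P4)) over P1, P2, P3, P4 (16 rows)
Evaluate each row (bits = P1,P2,P3,P4, MSB first):
  row 0 [0000]: (((0 XOR 0) XOR (0 OR 0)) AND ((NOT 0 IMPLIES 0) OR 0)) -> 0
  row 1 [0001]: (((1 XOR 0) XOR (0 OR 1)) AND ((NOT 1 IMPLIES 1) OR 1)) -> 0
  row 2 [0010]: (((0 XOR 1) XOR (1 OR 0)) AND ((NOT 0 IMPLIES 0) OR 0)) -> 0
  row 3 [0011]: (((1 XOR 1) XOR (1 OR 1)) AND ((NOT 1 IMPLIES 1) OR 1)) -> 1
  row 4 [0100]: (((0 XOR 0) XOR (0 OR 0)) AND ((NOT 0 IMPLIES 0) OR 0)) -> 0
  row 5 [0101]: (((1 XOR 0) XOR (0 OR 1)) AND ((NOT 1 IMPLIES 1) OR 1)) -> 0
  row 6 [0110]: (((0 XOR 1) XOR (1 OR 0)) AND ((NOT 0 IMPLIES 0) OR 0)) -> 0
  row 7 [0111]: (((1 XOR 1) XOR (1 OR 1)) AND ((NOT 1 IMPLIES 1) OR 1)) -> 1
  row 8 [1000]: (((0 XOR 0) XOR (0 OR 0)) AND ((NOT 0 IMPLIES 0) OR 0)) -> 0
  row 9 [1001]: (((1 XOR 0) XOR (0 OR 1)) AND ((NOT 1 IMPLIES 1) OR 1)) -> 0
  row 10 [1010]: (((0 XOR 1) XOR (1 OR 0)) AND ((NOT 0 IMPLIES 0) OR 0)) -> 0
  row 11 [1011]: (((1 XOR 1) XOR (1 OR 1)) AND ((NOT 1 IMPLIES 1) OR 1)) -> 1
  row 12 [1100]: (((0 XOR 0) XOR (0 OR 0)) AND ((NOT 0 IMPLIES 0) OR 0)) -> 0
  row 13 [1101]: (((1 XOR 0) XOR (0 OR 1)) AND ((NOT 1 IMPLIES 1) OR 1)) -> 0
  row 14 [1110]: (((0 XOR 1) XOR (1 OR 0)) AND ((NOT 0 IMPLIES 0) OR 0)) -> 0
  row 15 [1111]: (((1 XOR 1) XOR (1 OR 1)) AND ((NOT 1 IMPLIES 1) OR 1)) -> 1
Full result column, 4 rows per line (P1,P2 fixed per line; P3,P4 runs 00..11 left to right):
  rows 0-3 [P1,P2=00]: 0001  = hex 1
  rows 4-7 [P1,P2=01]: 0001  = hex 1
  rows 8-11 [P1,P2=10]: 0001  = hex 1
  rows 12-15 [P1,P2=11]: 0001  = hex 1
Output column (row 0 .. row 15) = 0001000100010001
Output column grouped in 4s = 0001 0001 0001 0001 = 0x1111
Convert to decimal digit by digit (value = value*16 + digit):
  1 -> 1
  1*16 + 1 = 17
  17*16 + 1 = 273
  273*16 + 1 = 4369
Decimal = 4369

4369


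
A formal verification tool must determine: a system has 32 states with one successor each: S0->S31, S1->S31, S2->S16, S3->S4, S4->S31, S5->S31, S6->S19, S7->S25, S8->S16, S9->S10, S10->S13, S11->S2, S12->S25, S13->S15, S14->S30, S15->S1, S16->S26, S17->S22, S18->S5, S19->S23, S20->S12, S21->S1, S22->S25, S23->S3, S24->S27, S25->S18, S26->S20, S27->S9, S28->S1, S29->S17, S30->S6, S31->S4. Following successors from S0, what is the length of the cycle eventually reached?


Trace from S0 until a state repeats:
  S0 -> S31 -> S4 -> S31
S31 first seen at step 1, revisited at step 3.
Cycle length = 3 - 1 = 2

2


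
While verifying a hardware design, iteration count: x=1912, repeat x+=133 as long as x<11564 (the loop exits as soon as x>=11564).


Step 1: x goes from 1912 toward 11564 by 133; the body runs while x<11564, so iterations = ceil((bound-start)/step)
Step 2: Distance=9652
Step 3: ceil(9652/133)=73

73


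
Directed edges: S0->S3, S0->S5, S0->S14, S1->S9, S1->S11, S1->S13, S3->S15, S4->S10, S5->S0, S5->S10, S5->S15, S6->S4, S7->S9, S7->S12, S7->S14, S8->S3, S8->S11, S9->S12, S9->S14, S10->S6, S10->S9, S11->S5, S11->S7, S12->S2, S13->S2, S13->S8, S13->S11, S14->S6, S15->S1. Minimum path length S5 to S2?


BFS layer-by-layer from S5:
  dist 0: {S5}
  dist 1: {S0, S10, S15}
  dist 2: {S1, S3, S6, S9, S14}
  dist 3: {S4, S11, S12, S13}
  dist 4: {S2, S7, S8}
  -> S2 reached at distance 4
Shortest path length = 4

4


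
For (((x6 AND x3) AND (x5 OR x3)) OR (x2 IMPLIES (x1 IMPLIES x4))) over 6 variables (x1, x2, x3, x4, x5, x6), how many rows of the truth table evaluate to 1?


Formula: (((x6 AND x3) AND (x5 OR x3)) OR (x2 IMPLIES (x1 IMPLIES x4))) over 6 vars (64 rows)
Evaluate each row (x1, x2, x3, x4, x5, x6 as bits, MSB first):
  row 0 [000000]: (((0 AND 0) AND (0 OR 0)) OR (0 IMPLIES (0 IMPLIES 0))) -> 1
  row 1 [000001]: (((1 AND 0) AND (0 OR 0)) OR (0 IMPLIES (0 IMPLIES 0))) -> 1
  row 2 [000010]: (((0 AND 0) AND (1 OR 0)) OR (0 IMPLIES (0 IMPLIES 0))) -> 1
  row 3 [000011]: (((1 AND 0) AND (1 OR 0)) OR (0 IMPLIES (0 IMPLIES 0))) -> 1
  row 4 [000100]: (((0 AND 0) AND (0 OR 0)) OR (0 IMPLIES (0 IMPLIES 1))) -> 1
  (every remaining row is evaluated the same way; all 64 results are listed next)
Full result column, 8 rows per line (x1,x2,x3 fixed per line; x4,x5,x6 runs 000..111 left to right):
  rows 0-7 [x1,x2,x3=000]: 11111111  (ones: 8)
  rows 8-15 [x1,x2,x3=001]: 11111111  (ones: 8)
  rows 16-23 [x1,x2,x3=010]: 11111111  (ones: 8)
  rows 24-31 [x1,x2,x3=011]: 11111111  (ones: 8)
  rows 32-39 [x1,x2,x3=100]: 11111111  (ones: 8)
  rows 40-47 [x1,x2,x3=101]: 11111111  (ones: 8)
  rows 48-55 [x1,x2,x3=110]: 00001111  (ones: 4)
  rows 56-63 [x1,x2,x3=111]: 01011111  (ones: 6)
Count of 1-rows = 8+8+8+8+8+8+4+6 = 58

58


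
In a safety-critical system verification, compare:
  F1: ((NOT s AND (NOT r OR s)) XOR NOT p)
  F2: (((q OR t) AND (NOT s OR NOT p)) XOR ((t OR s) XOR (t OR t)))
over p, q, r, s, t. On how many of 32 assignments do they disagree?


F1 = ((NOT s AND (NOT r OR s)) XOR NOT p)
F2 = (((q OR t) AND (NOT s OR NOT p)) XOR ((t OR s) XOR (t OR t)))
Evaluate both on each of 32 rows (bits = p,q,r,s,t):
  row 0 [00000]: F1=0 F2=0 -> 0
  row 1 [00001]: F1=0 F2=1 (differ) -> 1
  row 2 [00010]: F1=1 F2=1 -> 0
  row 3 [00011]: F1=1 F2=1 -> 0
  row 4 [00100]: F1=1 F2=0 (differ) -> 1
  row 5 [00101]: F1=1 F2=1 -> 0
  row 6 [00110]: F1=1 F2=1 -> 0
  row 7 [00111]: F1=1 F2=1 -> 0
  row 8 [01000]: F1=0 F2=1 (differ) -> 1
  row 9 [01001]: F1=0 F2=1 (differ) -> 1
  row 10 [01010]: F1=1 F2=0 (differ) -> 1
  row 11 [01011]: F1=1 F2=1 -> 0
  row 12 [01100]: F1=1 F2=1 -> 0
  row 13 [01101]: F1=1 F2=1 -> 0
  row 14 [01110]: F1=1 F2=0 (differ) -> 1
  row 15 [01111]: F1=1 F2=1 -> 0
  row 16 [10000]: F1=1 F2=0 (differ) -> 1
  row 17 [10001]: F1=1 F2=1 -> 0
  row 18 [10010]: F1=0 F2=1 (differ) -> 1
  row 19 [10011]: F1=0 F2=0 -> 0
  row 20 [10100]: F1=0 F2=0 -> 0
  row 21 [10101]: F1=0 F2=1 (differ) -> 1
  row 22 [10110]: F1=0 F2=1 (differ) -> 1
  row 23 [10111]: F1=0 F2=0 -> 0
  row 24 [11000]: F1=1 F2=1 -> 0
  row 25 [11001]: F1=1 F2=1 -> 0
  row 26 [11010]: F1=0 F2=1 (differ) -> 1
  row 27 [11011]: F1=0 F2=0 -> 0
  row 28 [11100]: F1=0 F2=1 (differ) -> 1
  row 29 [11101]: F1=0 F2=1 (differ) -> 1
  row 30 [11110]: F1=0 F2=1 (differ) -> 1
  row 31 [11111]: F1=0 F2=0 -> 0
Full result column, 8 rows per line (p,q fixed per line; r,s,t runs 000..111 left to right):
  rows 0-7 [p,q=00]: 01001000  (ones: 2)
  rows 8-15 [p,q=01]: 11100010  (ones: 4)
  rows 16-23 [p,q=10]: 10100110  (ones: 4)
  rows 24-31 [p,q=11]: 00101110  (ones: 4)
Disagreements = 2+4+4+4 = 14

14
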